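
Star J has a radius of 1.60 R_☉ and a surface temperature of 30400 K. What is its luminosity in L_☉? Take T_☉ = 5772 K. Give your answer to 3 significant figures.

1.97×10^3 L_☉

L/L_☉ = (R/R_☉)² (T/T_☉)⁴ = (1.60)² × (30400/5772)⁴
       = 2.560 × (5.267)⁴ = 2.560 × 769.5 = 1970.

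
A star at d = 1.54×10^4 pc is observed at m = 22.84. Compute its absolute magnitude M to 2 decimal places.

6.90

M = m − 5 log₁₀(d/10 pc) = 22.84 − 5 log₁₀(1.54×10^4/10)
  = 22.84 − 5 × 3.188 = 22.84 − 15.94 = 6.90.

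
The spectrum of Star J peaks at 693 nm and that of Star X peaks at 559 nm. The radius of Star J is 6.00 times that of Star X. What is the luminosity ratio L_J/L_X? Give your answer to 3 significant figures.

Wien's law gives T ∝ 1/λ_max, so T_J/T_X = λ_X/λ_J = 559/693 = 0.8066.
Then L ∝ R²T⁴ gives L_J/L_X = (6.00)² × (0.8066)⁴ = 36.00 × 0.4234 = 15.24.

15.2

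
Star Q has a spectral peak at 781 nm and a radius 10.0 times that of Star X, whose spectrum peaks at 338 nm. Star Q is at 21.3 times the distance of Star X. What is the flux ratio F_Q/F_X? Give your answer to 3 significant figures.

0.00773

Wien's law: T_Q/T_X = λ_X/λ_Q = 338/781 = 0.4328.
L_Q/L_X = (R_Q/R_X)²(T_Q/T_X)⁴ = (10.0)²(0.4328)⁴ = 3.508.
F_Q/F_X = (L_Q/L_X)/(d_Q/d_X)² = 3.508/(21.3)² = 0.007732.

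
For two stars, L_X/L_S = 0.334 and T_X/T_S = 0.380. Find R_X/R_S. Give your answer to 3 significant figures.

4.00

L ∝ R²T⁴ gives R ∝ √L / T², so
R_X/R_S = √(0.334) / (0.380)² = 0.5779 / 0.1444 = 4.002.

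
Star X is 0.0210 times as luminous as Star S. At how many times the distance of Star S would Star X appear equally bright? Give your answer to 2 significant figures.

0.14

Equal flux requires L_X/d_X² = L_S/d_S², so d_X/d_S = √(L_X/L_S)
= √(0.0210) = 0.1449.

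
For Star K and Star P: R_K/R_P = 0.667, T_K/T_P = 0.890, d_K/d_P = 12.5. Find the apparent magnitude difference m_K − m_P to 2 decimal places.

6.87

L_K/L_P = (0.667)²(0.890)⁴ = 0.2791.
F_K/F_P = (L_K/L_P)/(d_K/d_P)² = 0.2791/156.2 = 0.001786.
m_K − m_P = −2.5 log₁₀(0.001786) = 6.87.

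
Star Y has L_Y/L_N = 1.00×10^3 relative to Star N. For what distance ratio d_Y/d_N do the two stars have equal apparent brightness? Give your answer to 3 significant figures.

Equal flux requires L_Y/d_Y² = L_N/d_N², so d_Y/d_N = √(L_Y/L_N)
= √(1.00×10^3) = 31.62.

31.6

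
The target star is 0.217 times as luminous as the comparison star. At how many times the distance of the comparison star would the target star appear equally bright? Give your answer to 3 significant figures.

0.466

Equal flux requires L_t/d_t² = L_c/d_c², so d_t/d_c = √(L_t/L_c)
= √(0.217) = 0.4658.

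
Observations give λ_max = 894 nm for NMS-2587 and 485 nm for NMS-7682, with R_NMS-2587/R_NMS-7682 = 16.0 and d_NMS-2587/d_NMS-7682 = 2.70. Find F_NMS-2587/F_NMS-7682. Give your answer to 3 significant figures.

Wien's law: T_NMS-2587/T_NMS-7682 = λ_NMS-7682/λ_NMS-2587 = 485/894 = 0.5425.
L_NMS-2587/L_NMS-7682 = (R_NMS-2587/R_NMS-7682)²(T_NMS-2587/T_NMS-7682)⁴ = (16.0)²(0.5425)⁴ = 22.17.
F_NMS-2587/F_NMS-7682 = (L_NMS-2587/L_NMS-7682)/(d_NMS-2587/d_NMS-7682)² = 22.17/(2.70)² = 3.042.

3.04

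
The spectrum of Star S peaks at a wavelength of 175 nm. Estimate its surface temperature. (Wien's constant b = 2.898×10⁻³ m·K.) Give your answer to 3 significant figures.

T = b/λ_max = 2.898×10⁻³ / (175×10⁻⁹) = 1.656×10^4 K.

1.66×10^4 K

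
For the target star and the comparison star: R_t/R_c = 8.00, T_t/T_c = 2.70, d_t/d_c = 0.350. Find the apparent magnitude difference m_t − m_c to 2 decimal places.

L_t/L_c = (8.00)²(2.70)⁴ = 3401.
F_t/F_c = (L_t/L_c)/(d_t/d_c)² = 3401/0.1225 = 2.777×10^4.
m_t − m_c = −2.5 log₁₀(2.777×10^4) = -11.11.

-11.11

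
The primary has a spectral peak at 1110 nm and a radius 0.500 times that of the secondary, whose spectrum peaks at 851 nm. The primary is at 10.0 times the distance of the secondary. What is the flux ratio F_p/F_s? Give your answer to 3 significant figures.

Wien's law: T_p/T_s = λ_s/λ_p = 851/1110 = 0.7667.
L_p/L_s = (R_p/R_s)²(T_p/T_s)⁴ = (0.500)²(0.7667)⁴ = 0.08637.
F_p/F_s = (L_p/L_s)/(d_p/d_s)² = 0.08637/(10.0)² = 8.637×10^-4.

8.64×10^-4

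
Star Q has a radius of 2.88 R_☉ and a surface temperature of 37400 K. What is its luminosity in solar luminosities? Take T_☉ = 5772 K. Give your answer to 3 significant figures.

1.46×10^4 solar luminosities

L/L_☉ = (R/R_☉)² (T/T_☉)⁴ = (2.88)² × (37400/5772)⁴
       = 8.294 × (6.480)⁴ = 8.294 × 1763 = 1.462×10^4.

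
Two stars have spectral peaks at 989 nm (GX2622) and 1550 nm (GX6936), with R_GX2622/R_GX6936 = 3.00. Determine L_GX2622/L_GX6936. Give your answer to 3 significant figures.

54.3

Wien's law gives T ∝ 1/λ_max, so T_GX2622/T_GX6936 = λ_GX6936/λ_GX2622 = 1550/989 = 1.567.
Then L ∝ R²T⁴ gives L_GX2622/L_GX6936 = (3.00)² × (1.567)⁴ = 9.000 × 6.033 = 54.30.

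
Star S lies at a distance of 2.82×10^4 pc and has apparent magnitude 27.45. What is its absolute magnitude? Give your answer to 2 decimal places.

10.20

M = m − 5 log₁₀(d/10 pc) = 27.45 − 5 log₁₀(2.82×10^4/10)
  = 27.45 − 5 × 3.450 = 27.45 − 17.25 = 10.20.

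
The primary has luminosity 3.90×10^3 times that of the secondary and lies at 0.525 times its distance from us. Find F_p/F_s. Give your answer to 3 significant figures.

F = L/(4πd²), so F_p/F_s = (L_p/L_s) / (d_p/d_s)²
= 3.90×10^3 / (0.525)² = 3.90×10^3 / 0.2756 = 1.415×10^4.

1.41×10^4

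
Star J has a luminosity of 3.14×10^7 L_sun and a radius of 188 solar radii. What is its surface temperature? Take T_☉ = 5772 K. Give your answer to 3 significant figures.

3.15×10^4 K

T/T_☉ = (L/L_☉)^(1/4) / (R/R_☉)^(1/2)
T = 5772 × (3.14×10^7)^(1/4) / √(188) = 5772 × 74.86 / 13.71 = 3.151×10^4 K.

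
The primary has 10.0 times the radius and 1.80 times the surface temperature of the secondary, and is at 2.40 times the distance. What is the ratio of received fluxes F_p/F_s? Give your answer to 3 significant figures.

L_p/L_s = (R_p/R_s)²(T_p/T_s)⁴ = (10.0)² × (1.80)⁴ = 1050.
F_p/F_s = (L_p/L_s)/(d_p/d_s)² = 1050 / (2.40)² = 182.2.

182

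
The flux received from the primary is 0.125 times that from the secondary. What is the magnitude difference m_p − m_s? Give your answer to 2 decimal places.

m_p − m_s = −2.5 log₁₀(F_p/F_s) = −2.5 log₁₀(0.125) = −2.5 × (-0.903) = 2.258.

2.26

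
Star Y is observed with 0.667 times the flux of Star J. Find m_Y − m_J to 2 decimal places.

0.44

m_Y − m_J = −2.5 log₁₀(F_Y/F_J) = −2.5 log₁₀(0.667) = −2.5 × (-0.176) = 0.440.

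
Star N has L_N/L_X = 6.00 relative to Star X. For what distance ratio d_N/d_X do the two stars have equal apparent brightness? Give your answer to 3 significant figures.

2.45

Equal flux requires L_N/d_N² = L_X/d_X², so d_N/d_X = √(L_N/L_X)
= √(6.00) = 2.449.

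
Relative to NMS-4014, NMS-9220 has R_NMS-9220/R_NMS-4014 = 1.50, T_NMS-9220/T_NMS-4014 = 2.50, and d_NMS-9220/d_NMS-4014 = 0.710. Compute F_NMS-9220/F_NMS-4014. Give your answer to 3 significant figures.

L_NMS-9220/L_NMS-4014 = (R_NMS-9220/R_NMS-4014)²(T_NMS-9220/T_NMS-4014)⁴ = (1.50)² × (2.50)⁴ = 87.89.
F_NMS-9220/F_NMS-4014 = (L_NMS-9220/L_NMS-4014)/(d_NMS-9220/d_NMS-4014)² = 87.89 / (0.710)² = 174.4.

174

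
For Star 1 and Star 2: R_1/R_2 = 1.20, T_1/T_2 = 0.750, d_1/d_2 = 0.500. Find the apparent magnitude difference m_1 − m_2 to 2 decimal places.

-0.65

L_1/L_2 = (1.20)²(0.750)⁴ = 0.4556.
F_1/F_2 = (L_1/L_2)/(d_1/d_2)² = 0.4556/0.2500 = 1.823.
m_1 − m_2 = −2.5 log₁₀(1.823) = -0.65.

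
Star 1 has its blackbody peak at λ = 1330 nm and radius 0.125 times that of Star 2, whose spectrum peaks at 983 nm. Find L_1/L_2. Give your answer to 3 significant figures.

Wien's law gives T ∝ 1/λ_max, so T_1/T_2 = λ_2/λ_1 = 983/1330 = 0.7391.
Then L ∝ R²T⁴ gives L_1/L_2 = (0.125)² × (0.7391)⁴ = 0.01562 × 0.2984 = 0.004663.

0.00466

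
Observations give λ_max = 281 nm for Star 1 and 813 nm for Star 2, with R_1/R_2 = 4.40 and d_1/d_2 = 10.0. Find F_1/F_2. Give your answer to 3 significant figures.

Wien's law: T_1/T_2 = λ_2/λ_1 = 813/281 = 2.893.
L_1/L_2 = (R_1/R_2)²(T_1/T_2)⁴ = (4.40)²(2.893)⁴ = 1357.
F_1/F_2 = (L_1/L_2)/(d_1/d_2)² = 1357/(10.0)² = 13.57.

13.6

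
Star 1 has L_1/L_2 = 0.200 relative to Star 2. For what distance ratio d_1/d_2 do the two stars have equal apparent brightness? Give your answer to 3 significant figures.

0.447

Equal flux requires L_1/d_1² = L_2/d_2², so d_1/d_2 = √(L_1/L_2)
= √(0.200) = 0.4472.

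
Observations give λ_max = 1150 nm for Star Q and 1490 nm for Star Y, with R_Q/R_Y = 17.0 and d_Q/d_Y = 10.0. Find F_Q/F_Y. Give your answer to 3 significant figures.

Wien's law: T_Q/T_Y = λ_Y/λ_Q = 1490/1150 = 1.296.
L_Q/L_Y = (R_Q/R_Y)²(T_Q/T_Y)⁴ = (17.0)²(1.296)⁴ = 814.4.
F_Q/F_Y = (L_Q/L_Y)/(d_Q/d_Y)² = 814.4/(10.0)² = 8.144.

8.14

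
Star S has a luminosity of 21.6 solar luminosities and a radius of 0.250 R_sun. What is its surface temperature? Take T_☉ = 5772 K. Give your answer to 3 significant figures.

2.49×10^4 K

T/T_☉ = (L/L_☉)^(1/4) / (R/R_☉)^(1/2)
T = 5772 × (21.6)^(1/4) / √(0.250) = 5772 × 2.156 / 0.5000 = 2.489×10^4 K.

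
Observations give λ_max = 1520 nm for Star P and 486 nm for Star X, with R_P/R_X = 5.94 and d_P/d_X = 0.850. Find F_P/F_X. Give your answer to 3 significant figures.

0.510

Wien's law: T_P/T_X = λ_X/λ_P = 486/1520 = 0.3197.
L_P/L_X = (R_P/R_X)²(T_P/T_X)⁴ = (5.94)²(0.3197)⁴ = 0.3688.
F_P/F_X = (L_P/L_X)/(d_P/d_X)² = 0.3688/(0.850)² = 0.5104.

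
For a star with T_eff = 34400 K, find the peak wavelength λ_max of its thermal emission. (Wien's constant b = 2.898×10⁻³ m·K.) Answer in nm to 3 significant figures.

λ_max = b/T = 2.898×10⁻³ / 34400 = 8.42×10^-8 m = 84.24 nm.

84.2 nm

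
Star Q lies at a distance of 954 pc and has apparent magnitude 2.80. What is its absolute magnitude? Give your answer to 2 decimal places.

-7.10

M = m − 5 log₁₀(d/10 pc) = 2.80 − 5 log₁₀(954/10)
  = 2.80 − 5 × 1.980 = 2.80 − 9.90 = -7.10.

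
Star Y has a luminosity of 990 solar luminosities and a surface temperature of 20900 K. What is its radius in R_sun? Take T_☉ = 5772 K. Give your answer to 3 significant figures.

R/R_☉ = √(L/L_☉) / (T/T_☉)² = √(990) / (3.621)²
       = 31.46 / 13.11 = 2.400.

2.40 R_sun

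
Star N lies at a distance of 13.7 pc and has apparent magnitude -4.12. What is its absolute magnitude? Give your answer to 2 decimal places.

-4.80

M = m − 5 log₁₀(d/10 pc) = -4.12 − 5 log₁₀(13.7/10)
  = -4.12 − 5 × 0.137 = -4.12 − 0.68 = -4.80.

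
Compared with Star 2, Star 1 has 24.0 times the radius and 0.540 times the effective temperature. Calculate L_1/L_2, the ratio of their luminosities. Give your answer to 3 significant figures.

49.0

From the Stefan–Boltzmann law, L ∝ R²T⁴, so
L_1/L_2 = (R_1/R_2)² (T_1/T_2)⁴ = (24.0)² × (0.540)⁴ = 576.0 × 0.08503 = 48.98.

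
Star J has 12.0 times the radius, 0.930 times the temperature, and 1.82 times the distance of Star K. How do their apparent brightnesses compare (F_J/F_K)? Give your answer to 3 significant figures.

L_J/L_K = (R_J/R_K)²(T_J/T_K)⁴ = (12.0)² × (0.930)⁴ = 107.7.
F_J/F_K = (L_J/L_K)/(d_J/d_K)² = 107.7 / (1.82)² = 32.52.

32.5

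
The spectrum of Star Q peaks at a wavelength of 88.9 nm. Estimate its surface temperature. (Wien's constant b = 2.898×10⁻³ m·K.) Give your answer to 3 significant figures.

T = b/λ_max = 2.898×10⁻³ / (88.9×10⁻⁹) = 3.260×10^4 K.

3.26×10^4 K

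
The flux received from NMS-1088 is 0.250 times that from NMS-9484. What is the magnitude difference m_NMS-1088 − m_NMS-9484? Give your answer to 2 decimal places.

m_NMS-1088 − m_NMS-9484 = −2.5 log₁₀(F_NMS-1088/F_NMS-9484) = −2.5 log₁₀(0.250) = −2.5 × (-0.602) = 1.505.

1.51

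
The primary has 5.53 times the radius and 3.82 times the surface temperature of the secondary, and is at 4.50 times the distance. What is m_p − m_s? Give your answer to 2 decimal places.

L_p/L_s = (5.53)²(3.82)⁴ = 6512.
F_p/F_s = (L_p/L_s)/(d_p/d_s)² = 6512/20.25 = 321.6.
m_p − m_s = −2.5 log₁₀(321.6) = -6.27.

-6.27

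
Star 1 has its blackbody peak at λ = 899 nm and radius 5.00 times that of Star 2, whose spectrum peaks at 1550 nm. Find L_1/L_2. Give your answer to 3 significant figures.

221

Wien's law gives T ∝ 1/λ_max, so T_1/T_2 = λ_2/λ_1 = 1550/899 = 1.724.
Then L ∝ R²T⁴ gives L_1/L_2 = (5.00)² × (1.724)⁴ = 25.00 × 8.837 = 220.9.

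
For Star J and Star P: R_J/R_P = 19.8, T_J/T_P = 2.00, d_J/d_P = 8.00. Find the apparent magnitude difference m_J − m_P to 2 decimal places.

-4.98

L_J/L_P = (19.8)²(2.00)⁴ = 6273.
F_J/F_P = (L_J/L_P)/(d_J/d_P)² = 6273/64.00 = 98.01.
m_J − m_P = −2.5 log₁₀(98.01) = -4.98.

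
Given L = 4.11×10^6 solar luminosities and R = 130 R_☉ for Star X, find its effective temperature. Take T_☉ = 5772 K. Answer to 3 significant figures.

2.28×10^4 K

T/T_☉ = (L/L_☉)^(1/4) / (R/R_☉)^(1/2)
T = 5772 × (4.11×10^6)^(1/4) / √(130) = 5772 × 45.03 / 11.40 = 2.279×10^4 K.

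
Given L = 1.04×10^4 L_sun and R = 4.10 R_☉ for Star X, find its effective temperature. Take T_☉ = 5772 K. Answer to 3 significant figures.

2.88×10^4 K

T/T_☉ = (L/L_☉)^(1/4) / (R/R_☉)^(1/2)
T = 5772 × (1.04×10^4)^(1/4) / √(4.10) = 5772 × 10.10 / 2.025 = 2.879×10^4 K.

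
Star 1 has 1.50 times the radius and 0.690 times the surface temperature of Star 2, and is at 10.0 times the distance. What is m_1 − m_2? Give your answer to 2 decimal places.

L_1/L_2 = (1.50)²(0.690)⁴ = 0.5100.
F_1/F_2 = (L_1/L_2)/(d_1/d_2)² = 0.5100/100.0 = 0.005100.
m_1 − m_2 = −2.5 log₁₀(0.005100) = 5.73.

5.73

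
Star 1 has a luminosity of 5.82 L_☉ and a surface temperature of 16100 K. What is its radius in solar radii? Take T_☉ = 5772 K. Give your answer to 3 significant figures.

0.310 solar radii

R/R_☉ = √(L/L_☉) / (T/T_☉)² = √(5.82) / (2.789)²
       = 2.412 / 7.780 = 0.3101.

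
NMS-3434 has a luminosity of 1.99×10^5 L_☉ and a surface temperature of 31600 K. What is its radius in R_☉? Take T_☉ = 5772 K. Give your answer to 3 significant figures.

14.9 R_☉

R/R_☉ = √(L/L_☉) / (T/T_☉)² = √(1.99×10^5) / (5.475)²
       = 446.1 / 29.97 = 14.88.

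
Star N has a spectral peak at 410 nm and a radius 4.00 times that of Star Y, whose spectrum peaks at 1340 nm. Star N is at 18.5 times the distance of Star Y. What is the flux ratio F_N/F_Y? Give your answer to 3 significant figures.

Wien's law: T_N/T_Y = λ_Y/λ_N = 1340/410 = 3.268.
L_N/L_Y = (R_N/R_Y)²(T_N/T_Y)⁴ = (4.00)²(3.268)⁴ = 1826.
F_N/F_Y = (L_N/L_Y)/(d_N/d_Y)² = 1826/(18.5)² = 5.334.

5.33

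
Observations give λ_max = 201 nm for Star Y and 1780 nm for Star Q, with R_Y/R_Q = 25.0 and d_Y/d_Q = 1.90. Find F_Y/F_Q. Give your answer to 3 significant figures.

Wien's law: T_Y/T_Q = λ_Q/λ_Y = 1780/201 = 8.856.
L_Y/L_Q = (R_Y/R_Q)²(T_Y/T_Q)⁴ = (25.0)²(8.856)⁴ = 3.844×10^6.
F_Y/F_Q = (L_Y/L_Q)/(d_Y/d_Q)² = 3.844×10^6/(1.90)² = 1.065×10^6.

1.06×10^6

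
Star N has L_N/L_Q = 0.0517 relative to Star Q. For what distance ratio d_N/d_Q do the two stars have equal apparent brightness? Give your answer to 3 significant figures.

0.227

Equal flux requires L_N/d_N² = L_Q/d_Q², so d_N/d_Q = √(L_N/L_Q)
= √(0.0517) = 0.2274.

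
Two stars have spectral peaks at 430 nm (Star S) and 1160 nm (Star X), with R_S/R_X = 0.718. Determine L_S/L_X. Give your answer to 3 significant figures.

27.3

Wien's law gives T ∝ 1/λ_max, so T_S/T_X = λ_X/λ_S = 1160/430 = 2.698.
Then L ∝ R²T⁴ gives L_S/L_X = (0.718)² × (2.698)⁴ = 0.5155 × 52.96 = 27.30.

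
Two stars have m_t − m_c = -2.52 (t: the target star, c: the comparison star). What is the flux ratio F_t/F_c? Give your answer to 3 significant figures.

F_t/F_c = 10^(−(m_t − m_c)/2.5) = 10^(2.52/2.5) = 10^1.008 = 10.19.

10.2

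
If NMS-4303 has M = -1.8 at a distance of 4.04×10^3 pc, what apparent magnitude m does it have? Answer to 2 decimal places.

11.23

m = M + 5 log₁₀(d/10 pc) = -1.8 + 5 log₁₀(4.04×10^3/10)
  = -1.8 + 5 × 2.606 = -1.8 + 13.03 = 11.23.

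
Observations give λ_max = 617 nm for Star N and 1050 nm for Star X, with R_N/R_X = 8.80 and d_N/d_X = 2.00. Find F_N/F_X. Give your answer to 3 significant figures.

Wien's law: T_N/T_X = λ_X/λ_N = 1050/617 = 1.702.
L_N/L_X = (R_N/R_X)²(T_N/T_X)⁴ = (8.80)²(1.702)⁴ = 649.5.
F_N/F_X = (L_N/L_X)/(d_N/d_X)² = 649.5/(2.00)² = 162.4.

162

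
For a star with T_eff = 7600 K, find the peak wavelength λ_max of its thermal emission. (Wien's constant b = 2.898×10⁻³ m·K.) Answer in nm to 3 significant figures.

λ_max = b/T = 2.898×10⁻³ / 7600 = 3.81×10^-7 m = 381.3 nm.

381 nm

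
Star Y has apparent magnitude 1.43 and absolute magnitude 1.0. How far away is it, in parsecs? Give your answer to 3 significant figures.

12.2 pc

m − M = 5 log₁₀(d/10 pc)
1.43 − (1.0) = 0.43 = 5 log₁₀(d/10)
d = 10 × 10^(0.43/5) = 10 × 10^0.086 = 12.19 pc.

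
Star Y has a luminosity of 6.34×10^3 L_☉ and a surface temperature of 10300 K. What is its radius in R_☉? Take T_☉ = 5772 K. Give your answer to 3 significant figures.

25.0 R_☉

R/R_☉ = √(L/L_☉) / (T/T_☉)² = √(6.34×10^3) / (1.784)²
       = 79.62 / 3.184 = 25.00.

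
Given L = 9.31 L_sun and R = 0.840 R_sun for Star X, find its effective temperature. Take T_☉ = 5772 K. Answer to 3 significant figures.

T/T_☉ = (L/L_☉)^(1/4) / (R/R_☉)^(1/2)
T = 5772 × (9.31)^(1/4) / √(0.840) = 5772 × 1.747 / 0.9165 = 1.100×10^4 K.

1.10×10^4 K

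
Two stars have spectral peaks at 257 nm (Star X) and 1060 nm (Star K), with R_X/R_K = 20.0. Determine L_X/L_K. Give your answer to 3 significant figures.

1.16×10^5

Wien's law gives T ∝ 1/λ_max, so T_X/T_K = λ_K/λ_X = 1060/257 = 4.125.
Then L ∝ R²T⁴ gives L_X/L_K = (20.0)² × (4.125)⁴ = 400.0 × 289.4 = 1.158×10^5.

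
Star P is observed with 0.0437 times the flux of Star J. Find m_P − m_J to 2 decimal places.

m_P − m_J = −2.5 log₁₀(F_P/F_J) = −2.5 log₁₀(0.0437) = −2.5 × (-1.360) = 3.399.

3.40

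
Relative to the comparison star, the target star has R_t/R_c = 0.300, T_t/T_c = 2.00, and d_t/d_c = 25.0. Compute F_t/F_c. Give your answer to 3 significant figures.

L_t/L_c = (R_t/R_c)²(T_t/T_c)⁴ = (0.300)² × (2.00)⁴ = 1.440.
F_t/F_c = (L_t/L_c)/(d_t/d_c)² = 1.440 / (25.0)² = 0.002304.

0.00230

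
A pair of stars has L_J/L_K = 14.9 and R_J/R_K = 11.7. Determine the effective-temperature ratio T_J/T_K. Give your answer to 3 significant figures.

L ∝ R²T⁴ gives T ∝ (L/R²)^(1/4), so
T_J/T_K = (14.9 / 11.7²)^(1/4) = (0.1088)^(1/4) = 0.5744.

0.574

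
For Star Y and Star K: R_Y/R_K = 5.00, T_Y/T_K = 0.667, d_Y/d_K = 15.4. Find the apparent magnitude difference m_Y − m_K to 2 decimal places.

4.20

L_Y/L_K = (5.00)²(0.667)⁴ = 4.948.
F_Y/F_K = (L_Y/L_K)/(d_Y/d_K)² = 4.948/237.2 = 0.02086.
m_Y − m_K = −2.5 log₁₀(0.02086) = 4.20.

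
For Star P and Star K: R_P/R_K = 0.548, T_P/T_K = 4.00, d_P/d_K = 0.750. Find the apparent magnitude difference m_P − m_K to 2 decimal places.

-5.34

L_P/L_K = (0.548)²(4.00)⁴ = 76.88.
F_P/F_K = (L_P/L_K)/(d_P/d_K)² = 76.88/0.5625 = 136.7.
m_P − m_K = −2.5 log₁₀(136.7) = -5.34.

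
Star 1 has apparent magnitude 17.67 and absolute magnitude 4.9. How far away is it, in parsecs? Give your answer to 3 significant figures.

3.58×10^3 pc

m − M = 5 log₁₀(d/10 pc)
17.67 − (4.9) = 12.77 = 5 log₁₀(d/10)
d = 10 × 10^(12.77/5) = 10 × 10^2.554 = 3581 pc.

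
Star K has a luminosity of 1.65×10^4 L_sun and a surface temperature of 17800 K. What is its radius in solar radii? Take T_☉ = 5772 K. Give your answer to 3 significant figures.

13.5 solar radii

R/R_☉ = √(L/L_☉) / (T/T_☉)² = √(1.65×10^4) / (3.084)²
       = 128.5 / 9.510 = 13.51.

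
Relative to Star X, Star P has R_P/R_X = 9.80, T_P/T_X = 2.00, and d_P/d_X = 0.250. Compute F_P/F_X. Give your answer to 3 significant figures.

2.46×10^4

L_P/L_X = (R_P/R_X)²(T_P/T_X)⁴ = (9.80)² × (2.00)⁴ = 1537.
F_P/F_X = (L_P/L_X)/(d_P/d_X)² = 1537 / (0.250)² = 2.459×10^4.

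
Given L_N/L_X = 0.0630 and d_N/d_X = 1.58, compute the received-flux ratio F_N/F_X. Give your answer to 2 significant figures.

F = L/(4πd²), so F_N/F_X = (L_N/L_X) / (d_N/d_X)²
= 0.0630 / (1.58)² = 0.0630 / 2.496 = 0.02524.

0.025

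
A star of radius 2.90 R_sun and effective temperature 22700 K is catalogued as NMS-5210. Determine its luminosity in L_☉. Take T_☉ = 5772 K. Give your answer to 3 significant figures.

2.01×10^3 L_☉

L/L_☉ = (R/R_☉)² (T/T_☉)⁴ = (2.90)² × (22700/5772)⁴
       = 8.410 × (3.933)⁴ = 8.410 × 239.2 = 2012.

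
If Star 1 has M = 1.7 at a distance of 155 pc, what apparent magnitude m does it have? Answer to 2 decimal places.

m = M + 5 log₁₀(d/10 pc) = 1.7 + 5 log₁₀(155/10)
  = 1.7 + 5 × 1.190 = 1.7 + 5.95 = 7.65.

7.65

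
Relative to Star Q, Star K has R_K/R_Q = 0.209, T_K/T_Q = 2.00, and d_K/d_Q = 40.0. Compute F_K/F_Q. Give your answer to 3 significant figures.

L_K/L_Q = (R_K/R_Q)²(T_K/T_Q)⁴ = (0.209)² × (2.00)⁴ = 0.6989.
F_K/F_Q = (L_K/L_Q)/(d_K/d_Q)² = 0.6989 / (40.0)² = 4.368×10^-4.

4.37×10^-4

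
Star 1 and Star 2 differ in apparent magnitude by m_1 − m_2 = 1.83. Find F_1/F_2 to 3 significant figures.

0.185

F_1/F_2 = 10^(−(m_1 − m_2)/2.5) = 10^(-1.83/2.5) = 10^-0.732 = 0.1854.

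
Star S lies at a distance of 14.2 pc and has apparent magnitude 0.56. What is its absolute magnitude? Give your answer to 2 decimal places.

M = m − 5 log₁₀(d/10 pc) = 0.56 − 5 log₁₀(14.2/10)
  = 0.56 − 5 × 0.152 = 0.56 − 0.76 = -0.20.

-0.20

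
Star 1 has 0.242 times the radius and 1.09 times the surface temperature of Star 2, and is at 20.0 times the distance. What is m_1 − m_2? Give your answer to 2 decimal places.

9.21

L_1/L_2 = (0.242)²(1.09)⁴ = 0.08267.
F_1/F_2 = (L_1/L_2)/(d_1/d_2)² = 0.08267/400.0 = 2.067×10^-4.
m_1 − m_2 = −2.5 log₁₀(2.067×10^-4) = 9.21.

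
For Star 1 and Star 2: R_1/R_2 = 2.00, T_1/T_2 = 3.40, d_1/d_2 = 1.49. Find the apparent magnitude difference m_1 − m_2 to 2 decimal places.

L_1/L_2 = (2.00)²(3.40)⁴ = 534.5.
F_1/F_2 = (L_1/L_2)/(d_1/d_2)² = 534.5/2.220 = 240.8.
m_1 − m_2 = −2.5 log₁₀(240.8) = -5.95.

-5.95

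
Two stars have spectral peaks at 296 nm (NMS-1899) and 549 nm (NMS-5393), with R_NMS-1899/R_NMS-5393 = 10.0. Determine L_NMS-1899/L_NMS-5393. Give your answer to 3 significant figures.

1.18×10^3

Wien's law gives T ∝ 1/λ_max, so T_NMS-1899/T_NMS-5393 = λ_NMS-5393/λ_NMS-1899 = 549/296 = 1.855.
Then L ∝ R²T⁴ gives L_NMS-1899/L_NMS-5393 = (10.0)² × (1.855)⁴ = 100.0 × 11.83 = 1183.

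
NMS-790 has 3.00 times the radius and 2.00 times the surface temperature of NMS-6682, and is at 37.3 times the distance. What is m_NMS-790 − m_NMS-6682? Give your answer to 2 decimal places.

L_NMS-790/L_NMS-6682 = (3.00)²(2.00)⁴ = 144.0.
F_NMS-790/F_NMS-6682 = (L_NMS-790/L_NMS-6682)/(d_NMS-790/d_NMS-6682)² = 144.0/1391 = 0.1035.
m_NMS-790 − m_NMS-6682 = −2.5 log₁₀(0.1035) = 2.46.

2.46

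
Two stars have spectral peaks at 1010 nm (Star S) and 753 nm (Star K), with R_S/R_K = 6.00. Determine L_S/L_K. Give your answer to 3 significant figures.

11.1

Wien's law gives T ∝ 1/λ_max, so T_S/T_K = λ_K/λ_S = 753/1010 = 0.7455.
Then L ∝ R²T⁴ gives L_S/L_K = (6.00)² × (0.7455)⁴ = 36.00 × 0.3090 = 11.12.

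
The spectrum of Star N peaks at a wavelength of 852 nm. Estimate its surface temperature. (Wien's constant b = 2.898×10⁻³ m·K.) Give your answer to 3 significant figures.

T = b/λ_max = 2.898×10⁻³ / (852×10⁻⁹) = 3401 K.

3.40×10^3 K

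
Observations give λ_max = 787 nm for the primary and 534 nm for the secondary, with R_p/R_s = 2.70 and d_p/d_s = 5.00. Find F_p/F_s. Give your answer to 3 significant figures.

0.0618

Wien's law: T_p/T_s = λ_s/λ_p = 534/787 = 0.6785.
L_p/L_s = (R_p/R_s)²(T_p/T_s)⁴ = (2.70)²(0.6785)⁴ = 1.545.
F_p/F_s = (L_p/L_s)/(d_p/d_s)² = 1.545/(5.00)² = 0.06181.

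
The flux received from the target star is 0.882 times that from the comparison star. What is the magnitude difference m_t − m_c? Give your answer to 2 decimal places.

0.14

m_t − m_c = −2.5 log₁₀(F_t/F_c) = −2.5 log₁₀(0.882) = −2.5 × (-0.055) = 0.136.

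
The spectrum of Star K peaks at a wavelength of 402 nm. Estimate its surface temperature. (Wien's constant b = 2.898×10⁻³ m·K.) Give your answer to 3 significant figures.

T = b/λ_max = 2.898×10⁻³ / (402×10⁻⁹) = 7209 K.

7.21×10^3 K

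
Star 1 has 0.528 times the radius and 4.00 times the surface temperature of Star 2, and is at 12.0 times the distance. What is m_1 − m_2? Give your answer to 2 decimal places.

0.76

L_1/L_2 = (0.528)²(4.00)⁴ = 71.37.
F_1/F_2 = (L_1/L_2)/(d_1/d_2)² = 71.37/144.0 = 0.4956.
m_1 − m_2 = −2.5 log₁₀(0.4956) = 0.76.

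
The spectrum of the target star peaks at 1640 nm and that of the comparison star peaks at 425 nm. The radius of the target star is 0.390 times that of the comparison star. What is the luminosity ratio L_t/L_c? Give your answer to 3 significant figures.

Wien's law gives T ∝ 1/λ_max, so T_t/T_c = λ_c/λ_t = 425/1640 = 0.2591.
Then L ∝ R²T⁴ gives L_t/L_c = (0.390)² × (0.2591)⁴ = 0.1521 × 0.004510 = 6.860×10^-4.

6.86×10^-4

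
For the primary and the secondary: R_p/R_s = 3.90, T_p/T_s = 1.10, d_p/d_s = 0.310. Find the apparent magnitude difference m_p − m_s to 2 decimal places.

L_p/L_s = (3.90)²(1.10)⁴ = 22.27.
F_p/F_s = (L_p/L_s)/(d_p/d_s)² = 22.27/0.09610 = 231.7.
m_p − m_s = −2.5 log₁₀(231.7) = -5.91.

-5.91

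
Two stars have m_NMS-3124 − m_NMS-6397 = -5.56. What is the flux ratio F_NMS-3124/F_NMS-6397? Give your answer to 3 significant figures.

F_NMS-3124/F_NMS-6397 = 10^(−(m_NMS-3124 − m_NMS-6397)/2.5) = 10^(5.56/2.5) = 10^2.224 = 167.5.

167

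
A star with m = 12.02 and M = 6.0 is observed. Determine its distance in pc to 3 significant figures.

m − M = 5 log₁₀(d/10 pc)
12.02 − (6.0) = 6.02 = 5 log₁₀(d/10)
d = 10 × 10^(6.02/5) = 10 × 10^1.204 = 160.0 pc.

160 pc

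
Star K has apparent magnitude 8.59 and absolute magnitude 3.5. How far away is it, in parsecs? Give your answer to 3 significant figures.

m − M = 5 log₁₀(d/10 pc)
8.59 − (3.5) = 5.09 = 5 log₁₀(d/10)
d = 10 × 10^(5.09/5) = 10 × 10^1.018 = 104.2 pc.

104 pc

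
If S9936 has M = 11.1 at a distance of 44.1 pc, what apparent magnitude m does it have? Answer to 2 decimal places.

14.32

m = M + 5 log₁₀(d/10 pc) = 11.1 + 5 log₁₀(44.1/10)
  = 11.1 + 5 × 0.644 = 11.1 + 3.22 = 14.32.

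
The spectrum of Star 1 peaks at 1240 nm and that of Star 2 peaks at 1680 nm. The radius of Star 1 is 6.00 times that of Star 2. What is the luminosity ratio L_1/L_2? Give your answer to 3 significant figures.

121

Wien's law gives T ∝ 1/λ_max, so T_1/T_2 = λ_2/λ_1 = 1680/1240 = 1.355.
Then L ∝ R²T⁴ gives L_1/L_2 = (6.00)² × (1.355)⁴ = 36.00 × 3.369 = 121.3.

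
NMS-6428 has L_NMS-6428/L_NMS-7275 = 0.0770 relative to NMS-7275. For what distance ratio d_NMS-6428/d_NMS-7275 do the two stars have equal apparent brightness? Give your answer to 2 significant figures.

0.28

Equal flux requires L_NMS-6428/d_NMS-6428² = L_NMS-7275/d_NMS-7275², so d_NMS-6428/d_NMS-7275 = √(L_NMS-6428/L_NMS-7275)
= √(0.0770) = 0.2775.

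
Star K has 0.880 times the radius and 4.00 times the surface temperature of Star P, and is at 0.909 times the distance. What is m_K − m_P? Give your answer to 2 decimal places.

-5.95

L_K/L_P = (0.880)²(4.00)⁴ = 198.2.
F_K/F_P = (L_K/L_P)/(d_K/d_P)² = 198.2/0.8263 = 239.9.
m_K − m_P = −2.5 log₁₀(239.9) = -5.95.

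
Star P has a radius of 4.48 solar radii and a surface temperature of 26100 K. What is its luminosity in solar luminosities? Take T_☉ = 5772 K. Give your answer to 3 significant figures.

L/L_☉ = (R/R_☉)² (T/T_☉)⁴ = (4.48)² × (26100/5772)⁴
       = 20.07 × (4.522)⁴ = 20.07 × 418.1 = 8391.

8.39×10^3 solar luminosities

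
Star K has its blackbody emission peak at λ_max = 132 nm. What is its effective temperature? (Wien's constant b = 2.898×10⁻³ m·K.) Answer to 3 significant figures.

T = b/λ_max = 2.898×10⁻³ / (132×10⁻⁹) = 2.195×10^4 K.

2.20×10^4 K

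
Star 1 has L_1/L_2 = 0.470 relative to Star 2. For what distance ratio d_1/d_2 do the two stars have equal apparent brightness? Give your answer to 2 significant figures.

0.69

Equal flux requires L_1/d_1² = L_2/d_2², so d_1/d_2 = √(L_1/L_2)
= √(0.470) = 0.6856.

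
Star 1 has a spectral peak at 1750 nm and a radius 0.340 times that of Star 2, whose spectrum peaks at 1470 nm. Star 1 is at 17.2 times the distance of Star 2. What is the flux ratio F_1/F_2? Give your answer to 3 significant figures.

Wien's law: T_1/T_2 = λ_2/λ_1 = 1470/1750 = 0.8400.
L_1/L_2 = (R_1/R_2)²(T_1/T_2)⁴ = (0.340)²(0.8400)⁴ = 0.05755.
F_1/F_2 = (L_1/L_2)/(d_1/d_2)² = 0.05755/(17.2)² = 1.945×10^-4.

1.95×10^-4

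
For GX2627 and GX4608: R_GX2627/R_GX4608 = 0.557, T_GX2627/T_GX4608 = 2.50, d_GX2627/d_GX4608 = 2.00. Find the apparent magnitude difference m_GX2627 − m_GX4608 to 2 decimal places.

-1.20

L_GX2627/L_GX4608 = (0.557)²(2.50)⁴ = 12.12.
F_GX2627/F_GX4608 = (L_GX2627/L_GX4608)/(d_GX2627/d_GX4608)² = 12.12/4.000 = 3.030.
m_GX2627 − m_GX4608 = −2.5 log₁₀(3.030) = -1.20.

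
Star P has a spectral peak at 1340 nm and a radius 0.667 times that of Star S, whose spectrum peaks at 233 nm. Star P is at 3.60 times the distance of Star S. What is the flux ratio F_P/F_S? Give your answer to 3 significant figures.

3.14×10^-5

Wien's law: T_P/T_S = λ_S/λ_P = 233/1340 = 0.1739.
L_P/L_S = (R_P/R_S)²(T_P/T_S)⁴ = (0.667)²(0.1739)⁴ = 4.067×10^-4.
F_P/F_S = (L_P/L_S)/(d_P/d_S)² = 4.067×10^-4/(3.60)² = 3.138×10^-5.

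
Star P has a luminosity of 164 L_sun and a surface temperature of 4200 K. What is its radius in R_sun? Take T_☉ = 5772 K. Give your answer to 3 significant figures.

24.2 R_sun

R/R_☉ = √(L/L_☉) / (T/T_☉)² = √(164) / (0.7277)²
       = 12.81 / 0.5295 = 24.19.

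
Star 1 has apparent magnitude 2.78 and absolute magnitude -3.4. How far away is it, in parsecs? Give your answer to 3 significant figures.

m − M = 5 log₁₀(d/10 pc)
2.78 − (-3.4) = 6.18 = 5 log₁₀(d/10)
d = 10 × 10^(6.18/5) = 10 × 10^1.236 = 172.2 pc.

172 pc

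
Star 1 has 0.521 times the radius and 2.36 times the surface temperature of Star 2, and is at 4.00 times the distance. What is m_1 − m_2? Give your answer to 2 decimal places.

L_1/L_2 = (0.521)²(2.36)⁴ = 8.420.
F_1/F_2 = (L_1/L_2)/(d_1/d_2)² = 8.420/16.00 = 0.5263.
m_1 − m_2 = −2.5 log₁₀(0.5263) = 0.70.

0.70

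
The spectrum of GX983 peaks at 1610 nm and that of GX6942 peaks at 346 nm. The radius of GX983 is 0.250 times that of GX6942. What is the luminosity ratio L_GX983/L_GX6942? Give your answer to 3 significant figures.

Wien's law gives T ∝ 1/λ_max, so T_GX983/T_GX6942 = λ_GX6942/λ_GX983 = 346/1610 = 0.2149.
Then L ∝ R²T⁴ gives L_GX983/L_GX6942 = (0.250)² × (0.2149)⁴ = 0.06250 × 0.002133 = 1.333×10^-4.

1.33×10^-4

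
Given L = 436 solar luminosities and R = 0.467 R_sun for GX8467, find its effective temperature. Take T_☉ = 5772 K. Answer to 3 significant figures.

T/T_☉ = (L/L_☉)^(1/4) / (R/R_☉)^(1/2)
T = 5772 × (436)^(1/4) / √(0.467) = 5772 × 4.570 / 0.6834 = 3.860×10^4 K.

3.86×10^4 K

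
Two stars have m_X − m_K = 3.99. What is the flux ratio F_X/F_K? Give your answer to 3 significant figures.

0.0254

F_X/F_K = 10^(−(m_X − m_K)/2.5) = 10^(-3.99/2.5) = 10^-1.596 = 0.02535.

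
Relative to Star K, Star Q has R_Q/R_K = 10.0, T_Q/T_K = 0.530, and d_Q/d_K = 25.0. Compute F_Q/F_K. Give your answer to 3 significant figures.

0.0126

L_Q/L_K = (R_Q/R_K)²(T_Q/T_K)⁴ = (10.0)² × (0.530)⁴ = 7.890.
F_Q/F_K = (L_Q/L_K)/(d_Q/d_K)² = 7.890 / (25.0)² = 0.01262.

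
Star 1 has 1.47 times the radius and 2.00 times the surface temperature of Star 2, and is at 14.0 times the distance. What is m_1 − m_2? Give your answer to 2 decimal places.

1.88

L_1/L_2 = (1.47)²(2.00)⁴ = 34.57.
F_1/F_2 = (L_1/L_2)/(d_1/d_2)² = 34.57/196.0 = 0.1764.
m_1 − m_2 = −2.5 log₁₀(0.1764) = 1.88.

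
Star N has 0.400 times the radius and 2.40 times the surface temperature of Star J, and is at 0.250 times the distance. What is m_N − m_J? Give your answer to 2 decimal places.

L_N/L_J = (0.400)²(2.40)⁴ = 5.308.
F_N/F_J = (L_N/L_J)/(d_N/d_J)² = 5.308/0.06250 = 84.93.
m_N − m_J = −2.5 log₁₀(84.93) = -4.82.

-4.82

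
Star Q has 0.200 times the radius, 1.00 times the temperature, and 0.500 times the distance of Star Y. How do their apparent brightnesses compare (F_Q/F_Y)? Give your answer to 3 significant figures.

0.160

L_Q/L_Y = (R_Q/R_Y)²(T_Q/T_Y)⁴ = (0.200)² × (1.00)⁴ = 0.04000.
F_Q/F_Y = (L_Q/L_Y)/(d_Q/d_Y)² = 0.04000 / (0.500)² = 0.1600.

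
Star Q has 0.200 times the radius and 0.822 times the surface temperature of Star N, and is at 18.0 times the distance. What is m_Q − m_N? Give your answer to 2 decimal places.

L_Q/L_N = (0.200)²(0.822)⁴ = 0.01826.
F_Q/F_N = (L_Q/L_N)/(d_Q/d_N)² = 0.01826/324.0 = 5.636×10^-5.
m_Q − m_N = −2.5 log₁₀(5.636×10^-5) = 10.62.

10.62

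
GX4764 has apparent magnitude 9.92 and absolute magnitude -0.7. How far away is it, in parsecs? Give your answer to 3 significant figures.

m − M = 5 log₁₀(d/10 pc)
9.92 − (-0.7) = 10.62 = 5 log₁₀(d/10)
d = 10 × 10^(10.62/5) = 10 × 10^2.124 = 1330 pc.

1.33×10^3 pc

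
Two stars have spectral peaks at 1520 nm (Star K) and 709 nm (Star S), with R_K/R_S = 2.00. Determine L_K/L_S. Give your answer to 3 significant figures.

Wien's law gives T ∝ 1/λ_max, so T_K/T_S = λ_S/λ_K = 709/1520 = 0.4664.
Then L ∝ R²T⁴ gives L_K/L_S = (2.00)² × (0.4664)⁴ = 4.000 × 0.04734 = 0.1894.

0.189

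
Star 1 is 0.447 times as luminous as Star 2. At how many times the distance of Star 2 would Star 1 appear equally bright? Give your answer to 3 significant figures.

0.669

Equal flux requires L_1/d_1² = L_2/d_2², so d_1/d_2 = √(L_1/L_2)
= √(0.447) = 0.6686.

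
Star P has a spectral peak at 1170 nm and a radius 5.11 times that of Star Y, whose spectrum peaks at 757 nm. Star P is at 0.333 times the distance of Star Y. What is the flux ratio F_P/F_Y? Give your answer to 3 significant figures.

Wien's law: T_P/T_Y = λ_Y/λ_P = 757/1170 = 0.6470.
L_P/L_Y = (R_P/R_Y)²(T_P/T_Y)⁴ = (5.11)²(0.6470)⁴ = 4.576.
F_P/F_Y = (L_P/L_Y)/(d_P/d_Y)² = 4.576/(0.333)² = 41.27.

41.3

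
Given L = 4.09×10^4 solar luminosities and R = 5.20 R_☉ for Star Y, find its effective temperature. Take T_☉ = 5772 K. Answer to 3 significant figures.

T/T_☉ = (L/L_☉)^(1/4) / (R/R_☉)^(1/2)
T = 5772 × (4.09×10^4)^(1/4) / √(5.20) = 5772 × 14.22 / 2.280 = 3.600×10^4 K.

3.60×10^4 K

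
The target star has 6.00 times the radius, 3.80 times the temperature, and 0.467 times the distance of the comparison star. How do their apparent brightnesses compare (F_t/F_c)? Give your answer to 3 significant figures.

L_t/L_c = (R_t/R_c)²(T_t/T_c)⁴ = (6.00)² × (3.80)⁴ = 7506.
F_t/F_c = (L_t/L_c)/(d_t/d_c)² = 7506 / (0.467)² = 3.442×10^4.

3.44×10^4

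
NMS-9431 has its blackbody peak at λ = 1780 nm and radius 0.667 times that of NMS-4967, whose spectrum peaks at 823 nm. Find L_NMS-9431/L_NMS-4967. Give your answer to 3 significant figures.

Wien's law gives T ∝ 1/λ_max, so T_NMS-9431/T_NMS-4967 = λ_NMS-4967/λ_NMS-9431 = 823/1780 = 0.4624.
Then L ∝ R²T⁴ gives L_NMS-9431/L_NMS-4967 = (0.667)² × (0.4624)⁴ = 0.4449 × 0.04570 = 0.02033.

0.0203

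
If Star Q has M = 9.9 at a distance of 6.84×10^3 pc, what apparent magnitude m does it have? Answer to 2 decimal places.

24.08

m = M + 5 log₁₀(d/10 pc) = 9.9 + 5 log₁₀(6.84×10^3/10)
  = 9.9 + 5 × 2.835 = 9.9 + 14.18 = 24.08.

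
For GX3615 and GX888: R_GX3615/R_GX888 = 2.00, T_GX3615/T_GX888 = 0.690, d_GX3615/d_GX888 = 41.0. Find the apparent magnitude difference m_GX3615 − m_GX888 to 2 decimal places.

8.17

L_GX3615/L_GX888 = (2.00)²(0.690)⁴ = 0.9067.
F_GX3615/F_GX888 = (L_GX3615/L_GX888)/(d_GX3615/d_GX888)² = 0.9067/1681 = 5.394×10^-4.
m_GX3615 − m_GX888 = −2.5 log₁₀(5.394×10^-4) = 8.17.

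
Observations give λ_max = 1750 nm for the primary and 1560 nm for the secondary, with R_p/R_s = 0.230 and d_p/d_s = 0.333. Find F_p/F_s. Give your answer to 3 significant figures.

Wien's law: T_p/T_s = λ_s/λ_p = 1560/1750 = 0.8914.
L_p/L_s = (R_p/R_s)²(T_p/T_s)⁴ = (0.230)²(0.8914)⁴ = 0.03340.
F_p/F_s = (L_p/L_s)/(d_p/d_s)² = 0.03340/(0.333)² = 0.3012.

0.301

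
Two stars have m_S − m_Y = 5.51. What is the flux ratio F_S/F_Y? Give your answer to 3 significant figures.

F_S/F_Y = 10^(−(m_S − m_Y)/2.5) = 10^(-5.51/2.5) = 10^-2.204 = 0.006252.

0.00625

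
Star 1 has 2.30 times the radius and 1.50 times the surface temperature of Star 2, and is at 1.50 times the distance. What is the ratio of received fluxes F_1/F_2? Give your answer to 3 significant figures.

L_1/L_2 = (R_1/R_2)²(T_1/T_2)⁴ = (2.30)² × (1.50)⁴ = 26.78.
F_1/F_2 = (L_1/L_2)/(d_1/d_2)² = 26.78 / (1.50)² = 11.90.

11.9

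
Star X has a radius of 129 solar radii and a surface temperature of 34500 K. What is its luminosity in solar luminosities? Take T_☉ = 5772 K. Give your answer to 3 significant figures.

2.12×10^7 solar luminosities

L/L_☉ = (R/R_☉)² (T/T_☉)⁴ = (129)² × (34500/5772)⁴
       = 1.664×10^4 × (5.977)⁴ = 1.664×10^4 × 1276 = 2.124×10^7.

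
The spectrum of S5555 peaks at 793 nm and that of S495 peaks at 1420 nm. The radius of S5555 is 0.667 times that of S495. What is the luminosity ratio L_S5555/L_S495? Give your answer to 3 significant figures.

4.57

Wien's law gives T ∝ 1/λ_max, so T_S5555/T_S495 = λ_S495/λ_S5555 = 1420/793 = 1.791.
Then L ∝ R²T⁴ gives L_S5555/L_S495 = (0.667)² × (1.791)⁴ = 0.4449 × 10.28 = 4.574.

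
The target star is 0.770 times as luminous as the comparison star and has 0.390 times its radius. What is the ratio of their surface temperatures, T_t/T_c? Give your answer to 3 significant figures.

1.50

L ∝ R²T⁴ gives T ∝ (L/R²)^(1/4), so
T_t/T_c = (0.770 / 0.390²)^(1/4) = (5.062)^(1/4) = 1.500.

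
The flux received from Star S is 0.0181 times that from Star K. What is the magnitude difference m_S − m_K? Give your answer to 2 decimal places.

4.36

m_S − m_K = −2.5 log₁₀(F_S/F_K) = −2.5 log₁₀(0.0181) = −2.5 × (-1.742) = 4.356.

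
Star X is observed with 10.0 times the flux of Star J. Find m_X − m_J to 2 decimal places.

-2.50

m_X − m_J = −2.5 log₁₀(F_X/F_J) = −2.5 log₁₀(10.0) = −2.5 × (1.000) = -2.500.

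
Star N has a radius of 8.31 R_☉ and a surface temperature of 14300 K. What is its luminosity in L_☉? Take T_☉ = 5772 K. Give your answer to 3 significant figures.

L/L_☉ = (R/R_☉)² (T/T_☉)⁴ = (8.31)² × (14300/5772)⁴
       = 69.06 × (2.477)⁴ = 69.06 × 37.67 = 2602.

2.60×10^3 L_☉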